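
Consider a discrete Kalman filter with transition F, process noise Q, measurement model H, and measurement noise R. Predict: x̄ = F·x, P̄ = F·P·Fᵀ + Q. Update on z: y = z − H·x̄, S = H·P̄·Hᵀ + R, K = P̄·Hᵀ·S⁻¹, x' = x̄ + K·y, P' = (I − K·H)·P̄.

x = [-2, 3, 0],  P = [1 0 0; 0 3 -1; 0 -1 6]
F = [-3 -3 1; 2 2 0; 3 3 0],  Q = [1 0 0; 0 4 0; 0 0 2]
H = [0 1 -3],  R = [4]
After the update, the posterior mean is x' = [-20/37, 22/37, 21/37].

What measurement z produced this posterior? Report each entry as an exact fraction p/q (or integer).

z = [-1]

x̄ = F·x = [-3, 2, 3]
P̄ = F·P·Fᵀ + Q = [49 -26 -39; -26 20 24; -39 24 38]
S = H·P̄·Hᵀ + R = [222]
K = P̄·Hᵀ·S⁻¹ = [91/222; -26/111; -15/37]
x' − x̄ = [91/37, -52/37, -90/37] = K·y
y = (KᵀK)⁻¹·Kᵀ·(x' − x̄) = [6]
z = y + H·x̄ = [6] + [-7] = [-1]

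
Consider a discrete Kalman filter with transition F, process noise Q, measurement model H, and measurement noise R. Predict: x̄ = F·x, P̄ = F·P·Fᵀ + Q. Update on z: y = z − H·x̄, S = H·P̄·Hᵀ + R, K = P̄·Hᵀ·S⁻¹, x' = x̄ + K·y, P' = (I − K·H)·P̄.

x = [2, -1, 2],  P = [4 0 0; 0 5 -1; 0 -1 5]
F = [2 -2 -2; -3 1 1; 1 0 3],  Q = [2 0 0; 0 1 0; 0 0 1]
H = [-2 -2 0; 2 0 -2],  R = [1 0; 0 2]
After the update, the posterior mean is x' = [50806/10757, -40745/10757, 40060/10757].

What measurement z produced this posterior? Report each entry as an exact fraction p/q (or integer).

x̄ = F·x = [2, -5, 8]
P̄ = F·P·Fᵀ + Q = [50 -40 -16; -40 45 0; -16 0 50]
S = H·P̄·Hᵀ + R = [61 -104; -104 530]
K = P̄·Hᵀ·S⁻¹ = [1564/10757 2986/10757; -6810/10757 -2960/10757; 1616/10757 -2362/10757]
x' − x̄ = [29292/10757, 13040/10757, -45996/10757] = K·y
y = (KᵀK)⁻¹·Kᵀ·(x' − x̄) = [-8, 14]
z = y + H·x̄ = [-8, 14] + [6, -12] = [-2, 2]

z = [-2, 2]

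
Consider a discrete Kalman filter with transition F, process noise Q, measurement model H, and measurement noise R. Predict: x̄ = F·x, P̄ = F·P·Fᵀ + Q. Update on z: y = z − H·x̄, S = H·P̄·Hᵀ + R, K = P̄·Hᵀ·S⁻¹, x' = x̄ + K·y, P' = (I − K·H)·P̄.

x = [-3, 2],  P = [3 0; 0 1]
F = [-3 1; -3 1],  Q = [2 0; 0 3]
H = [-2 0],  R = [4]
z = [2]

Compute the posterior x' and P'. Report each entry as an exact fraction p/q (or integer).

x̄ = F·x = [11, 11]
P̄ = F·P·Fᵀ + Q = [30 28; 28 31]
y = z − H·x̄ = [24]
S = H·P̄·Hᵀ + R = [124]
K = P̄·Hᵀ·S⁻¹ = [-15/31; -14/31]
x' = x̄ + K·y = [-19/31, 5/31]
P' = (I − K·H)·P̄ = [30/31 28/31; 28/31 177/31]

x' = [-19/31, 5/31]
P' = [30/31 28/31; 28/31 177/31]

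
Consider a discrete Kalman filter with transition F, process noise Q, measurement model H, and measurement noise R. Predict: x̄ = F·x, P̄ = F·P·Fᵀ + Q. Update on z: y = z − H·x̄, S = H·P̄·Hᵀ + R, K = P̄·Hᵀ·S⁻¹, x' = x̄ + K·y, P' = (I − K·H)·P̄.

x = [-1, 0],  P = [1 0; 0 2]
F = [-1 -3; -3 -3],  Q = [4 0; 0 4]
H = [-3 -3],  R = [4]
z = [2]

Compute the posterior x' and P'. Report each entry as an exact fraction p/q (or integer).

x̄ = F·x = [1, 3]
P̄ = F·P·Fᵀ + Q = [23 21; 21 31]
y = z − H·x̄ = [14]
S = H·P̄·Hᵀ + R = [868]
K = P̄·Hᵀ·S⁻¹ = [-33/217; -39/217]
x' = x̄ + K·y = [-35/31, 15/31]
P' = (I − K·H)·P̄ = [635/217 -591/217; -591/217 643/217]

x' = [-35/31, 15/31]
P' = [635/217 -591/217; -591/217 643/217]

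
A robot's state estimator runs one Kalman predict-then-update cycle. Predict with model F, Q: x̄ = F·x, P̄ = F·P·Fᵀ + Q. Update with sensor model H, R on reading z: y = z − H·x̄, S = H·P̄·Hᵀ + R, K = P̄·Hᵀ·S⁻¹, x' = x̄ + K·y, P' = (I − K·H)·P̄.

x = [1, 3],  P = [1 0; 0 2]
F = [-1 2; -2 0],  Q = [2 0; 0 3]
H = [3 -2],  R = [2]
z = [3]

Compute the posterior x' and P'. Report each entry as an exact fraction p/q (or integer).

x' = [61/105, -82/105]
P' = [314/105 442/105; 442/105 671/105]

x̄ = F·x = [5, -2]
P̄ = F·P·Fᵀ + Q = [11 2; 2 7]
y = z − H·x̄ = [-16]
S = H·P̄·Hᵀ + R = [105]
K = P̄·Hᵀ·S⁻¹ = [29/105; -8/105]
x' = x̄ + K·y = [61/105, -82/105]
P' = (I − K·H)·P̄ = [314/105 442/105; 442/105 671/105]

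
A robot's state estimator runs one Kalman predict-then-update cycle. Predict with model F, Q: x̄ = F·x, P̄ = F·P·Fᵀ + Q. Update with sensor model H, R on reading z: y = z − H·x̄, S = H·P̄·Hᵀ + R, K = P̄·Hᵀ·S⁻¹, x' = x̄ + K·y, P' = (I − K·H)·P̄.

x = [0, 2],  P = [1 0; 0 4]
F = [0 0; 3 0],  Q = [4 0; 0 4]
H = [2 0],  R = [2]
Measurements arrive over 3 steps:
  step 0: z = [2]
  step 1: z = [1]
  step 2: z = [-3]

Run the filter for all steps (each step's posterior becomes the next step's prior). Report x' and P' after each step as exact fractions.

step 0: x' = [8/9, 0], P' = [4/9 0; 0 13]
step 1: x' = [4/9, 8/3], P' = [4/9 0; 0 8]
step 2: x' = [-4/3, 4/3], P' = [4/9 0; 0 8]

step 0: x̄ = F·x = [0, 0]
step 0: P̄ = F·P·Fᵀ + Q = [4 0; 0 13]
step 0: y = z − H·x̄ = [2]
step 0: S = H·P̄·Hᵀ + R = [18]
step 0: K = P̄·Hᵀ·S⁻¹ = [4/9; 0]
step 0: x' = x̄ + K·y = [8/9, 0]
step 0: P' = (I − K·H)·P̄ = [4/9 0; 0 13]
step 1: x̄ = F·x = [0, 8/3]
step 1: P̄ = F·P·Fᵀ + Q = [4 0; 0 8]
step 1: y = z − H·x̄ = [1]
step 1: S = H·P̄·Hᵀ + R = [18]
step 1: K = P̄·Hᵀ·S⁻¹ = [4/9; 0]
step 1: x' = x̄ + K·y = [4/9, 8/3]
step 1: P' = (I − K·H)·P̄ = [4/9 0; 0 8]
step 2: x̄ = F·x = [0, 4/3]
step 2: P̄ = F·P·Fᵀ + Q = [4 0; 0 8]
step 2: y = z − H·x̄ = [-3]
step 2: S = H·P̄·Hᵀ + R = [18]
step 2: K = P̄·Hᵀ·S⁻¹ = [4/9; 0]
step 2: x' = x̄ + K·y = [-4/3, 4/3]
step 2: P' = (I − K·H)·P̄ = [4/9 0; 0 8]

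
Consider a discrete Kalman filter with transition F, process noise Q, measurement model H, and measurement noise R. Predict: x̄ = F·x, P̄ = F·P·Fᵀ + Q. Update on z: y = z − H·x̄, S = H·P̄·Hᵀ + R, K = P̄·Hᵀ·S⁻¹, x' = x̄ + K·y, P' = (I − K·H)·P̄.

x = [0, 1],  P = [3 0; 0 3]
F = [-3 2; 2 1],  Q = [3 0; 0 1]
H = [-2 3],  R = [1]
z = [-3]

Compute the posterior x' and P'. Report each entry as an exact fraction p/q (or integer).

x̄ = F·x = [2, 1]
P̄ = F·P·Fᵀ + Q = [42 -12; -12 16]
y = z − H·x̄ = [-2]
S = H·P̄·Hᵀ + R = [457]
K = P̄·Hᵀ·S⁻¹ = [-120/457; 72/457]
x' = x̄ + K·y = [1154/457, 313/457]
P' = (I − K·H)·P̄ = [4794/457 3156/457; 3156/457 2128/457]

x' = [1154/457, 313/457]
P' = [4794/457 3156/457; 3156/457 2128/457]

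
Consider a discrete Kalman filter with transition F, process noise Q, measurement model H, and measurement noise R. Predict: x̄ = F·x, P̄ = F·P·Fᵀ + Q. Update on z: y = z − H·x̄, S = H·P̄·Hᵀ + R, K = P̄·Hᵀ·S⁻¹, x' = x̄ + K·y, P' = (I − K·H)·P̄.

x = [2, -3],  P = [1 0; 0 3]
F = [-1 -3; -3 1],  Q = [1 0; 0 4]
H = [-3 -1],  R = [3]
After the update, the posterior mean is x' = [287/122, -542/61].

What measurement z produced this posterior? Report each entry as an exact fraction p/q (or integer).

x̄ = F·x = [7, -9]
P̄ = F·P·Fᵀ + Q = [29 -6; -6 16]
S = H·P̄·Hᵀ + R = [244]
K = P̄·Hᵀ·S⁻¹ = [-81/244; 1/122]
x' − x̄ = [-567/122, 7/61] = K·y
y = (KᵀK)⁻¹·Kᵀ·(x' − x̄) = [14]
z = y + H·x̄ = [14] + [-12] = [2]

z = [2]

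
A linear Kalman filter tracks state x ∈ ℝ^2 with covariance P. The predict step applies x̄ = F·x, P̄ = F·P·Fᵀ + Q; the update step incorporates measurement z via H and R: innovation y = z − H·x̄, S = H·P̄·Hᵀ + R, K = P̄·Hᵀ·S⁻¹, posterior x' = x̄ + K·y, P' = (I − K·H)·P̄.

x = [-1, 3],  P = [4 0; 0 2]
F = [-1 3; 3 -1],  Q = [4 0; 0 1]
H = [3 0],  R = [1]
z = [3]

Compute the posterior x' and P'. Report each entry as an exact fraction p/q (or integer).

x' = [244/235, 48/235]
P' = [26/235 -18/235; -18/235 6249/235]

x̄ = F·x = [10, -6]
P̄ = F·P·Fᵀ + Q = [26 -18; -18 39]
y = z − H·x̄ = [-27]
S = H·P̄·Hᵀ + R = [235]
K = P̄·Hᵀ·S⁻¹ = [78/235; -54/235]
x' = x̄ + K·y = [244/235, 48/235]
P' = (I − K·H)·P̄ = [26/235 -18/235; -18/235 6249/235]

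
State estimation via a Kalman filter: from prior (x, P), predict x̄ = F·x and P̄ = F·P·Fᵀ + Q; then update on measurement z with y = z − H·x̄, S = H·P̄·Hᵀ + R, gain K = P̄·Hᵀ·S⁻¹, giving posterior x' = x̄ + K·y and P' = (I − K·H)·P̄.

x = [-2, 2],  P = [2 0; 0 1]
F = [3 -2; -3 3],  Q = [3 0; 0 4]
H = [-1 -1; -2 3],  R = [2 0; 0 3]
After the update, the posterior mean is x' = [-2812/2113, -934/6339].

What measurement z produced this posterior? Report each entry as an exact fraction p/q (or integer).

z = [2, 2]

x̄ = F·x = [-10, 12]
P̄ = F·P·Fᵀ + Q = [25 -24; -24 31]
S = H·P̄·Hᵀ + R = [10 -19; -19 670]
K = P̄·Hᵀ·S⁻¹ = [-996/2113 -413/2113; -2011/6339 1277/6339]
x' − x̄ = [18318/2113, -77002/6339] = K·y
y = (KᵀK)⁻¹·Kᵀ·(x' − x̄) = [4, -54]
z = y + H·x̄ = [4, -54] + [-2, 56] = [2, 2]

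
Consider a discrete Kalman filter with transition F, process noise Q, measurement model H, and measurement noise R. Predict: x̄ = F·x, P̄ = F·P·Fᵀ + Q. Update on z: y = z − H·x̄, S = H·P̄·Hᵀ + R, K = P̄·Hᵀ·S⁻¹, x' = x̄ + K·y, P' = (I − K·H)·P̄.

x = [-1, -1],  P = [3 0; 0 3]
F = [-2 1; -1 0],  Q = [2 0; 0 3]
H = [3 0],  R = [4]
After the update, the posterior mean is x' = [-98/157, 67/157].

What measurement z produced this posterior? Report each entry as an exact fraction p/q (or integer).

x̄ = F·x = [1, 1]
P̄ = F·P·Fᵀ + Q = [17 6; 6 6]
S = H·P̄·Hᵀ + R = [157]
K = P̄·Hᵀ·S⁻¹ = [51/157; 18/157]
x' − x̄ = [-255/157, -90/157] = K·y
y = (KᵀK)⁻¹·Kᵀ·(x' − x̄) = [-5]
z = y + H·x̄ = [-5] + [3] = [-2]

z = [-2]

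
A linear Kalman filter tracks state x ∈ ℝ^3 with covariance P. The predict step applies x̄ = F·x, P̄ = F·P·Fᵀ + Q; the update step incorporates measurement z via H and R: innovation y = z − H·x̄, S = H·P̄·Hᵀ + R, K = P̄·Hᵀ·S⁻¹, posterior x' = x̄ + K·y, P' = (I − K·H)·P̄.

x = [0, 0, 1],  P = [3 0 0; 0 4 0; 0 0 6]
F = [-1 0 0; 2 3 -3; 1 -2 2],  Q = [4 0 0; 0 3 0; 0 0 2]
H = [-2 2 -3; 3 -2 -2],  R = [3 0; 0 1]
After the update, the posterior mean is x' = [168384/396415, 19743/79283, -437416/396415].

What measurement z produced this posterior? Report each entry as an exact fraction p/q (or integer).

z = [3, 3]

x̄ = F·x = [0, -3, 2]
P̄ = F·P·Fᵀ + Q = [7 -6 -3; -6 105 -54; -3 -54 45]
S = H·P̄·Hᵀ + R = [1516 -345; -345 340]
K = P̄·Hᵀ·S⁻¹ = [1535/79283 53259/396415; 17832/79283 -9888/79283; -15495/79283 -68121/396415]
x' − x̄ = [168384/396415, 257592/79283, -1230246/396415] = K·y
y = (KᵀK)⁻¹·Kᵀ·(x' − x̄) = [15, 1]
z = y + H·x̄ = [15, 1] + [-12, 2] = [3, 3]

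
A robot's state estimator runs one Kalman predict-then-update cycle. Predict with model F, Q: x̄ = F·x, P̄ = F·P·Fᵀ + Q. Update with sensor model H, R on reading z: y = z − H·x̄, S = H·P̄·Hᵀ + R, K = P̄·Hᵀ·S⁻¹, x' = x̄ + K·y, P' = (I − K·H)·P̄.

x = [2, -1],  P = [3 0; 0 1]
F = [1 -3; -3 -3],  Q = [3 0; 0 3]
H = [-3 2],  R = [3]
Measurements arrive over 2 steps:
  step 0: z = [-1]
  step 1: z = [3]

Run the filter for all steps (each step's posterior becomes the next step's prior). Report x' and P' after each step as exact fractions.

step 0: x' = [95/49, 113/49], P' = [795/98 585/49; 585/49 897/49]
step 1: x' = [13589/7159, 30459/7159], P' = [340839/7159 516717/7159; 516717/7159 788559/7159]

step 0: x̄ = F·x = [5, -3]
step 0: P̄ = F·P·Fᵀ + Q = [15 0; 0 39]
step 0: y = z − H·x̄ = [20]
step 0: S = H·P̄·Hᵀ + R = [294]
step 0: K = P̄·Hᵀ·S⁻¹ = [-15/98; 13/49]
step 0: x' = x̄ + K·y = [95/49, 113/49]
step 0: P' = (I − K·H)·P̄ = [795/98 585/49; 585/49 897/49]
step 1: x̄ = F·x = [-244/49, -624/49]
step 1: P̄ = F·P·Fᵀ + Q = [10215/98 20781/98; 20781/98 44655/98]
step 1: y = z − H·x̄ = [663/49]
step 1: S = H·P̄·Hᵀ + R = [21477/98]
step 1: K = P̄·Hᵀ·S⁻¹ = [3639/7159; 8989/7159]
step 1: x' = x̄ + K·y = [13589/7159, 30459/7159]
step 1: P' = (I − K·H)·P̄ = [340839/7159 516717/7159; 516717/7159 788559/7159]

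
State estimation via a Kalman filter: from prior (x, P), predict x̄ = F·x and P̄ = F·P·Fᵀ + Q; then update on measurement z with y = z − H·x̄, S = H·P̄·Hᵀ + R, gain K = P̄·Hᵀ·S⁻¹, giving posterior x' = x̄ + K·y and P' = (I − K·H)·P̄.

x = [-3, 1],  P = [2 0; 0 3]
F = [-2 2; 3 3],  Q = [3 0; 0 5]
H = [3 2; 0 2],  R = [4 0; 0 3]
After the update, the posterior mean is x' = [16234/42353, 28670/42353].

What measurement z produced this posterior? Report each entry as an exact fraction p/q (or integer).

z = [2, 2]

x̄ = F·x = [8, -6]
P̄ = F·P·Fᵀ + Q = [23 6; 6 50]
S = H·P̄·Hᵀ + R = [483 236; 236 203]
K = P̄·Hᵀ·S⁻¹ = [13611/42353 -13320/42353; 354/42353 20452/42353]
x' − x̄ = [-322590/42353, 282788/42353] = K·y
y = (KᵀK)⁻¹·Kᵀ·(x' − x̄) = [-10, 14]
z = y + H·x̄ = [-10, 14] + [12, -12] = [2, 2]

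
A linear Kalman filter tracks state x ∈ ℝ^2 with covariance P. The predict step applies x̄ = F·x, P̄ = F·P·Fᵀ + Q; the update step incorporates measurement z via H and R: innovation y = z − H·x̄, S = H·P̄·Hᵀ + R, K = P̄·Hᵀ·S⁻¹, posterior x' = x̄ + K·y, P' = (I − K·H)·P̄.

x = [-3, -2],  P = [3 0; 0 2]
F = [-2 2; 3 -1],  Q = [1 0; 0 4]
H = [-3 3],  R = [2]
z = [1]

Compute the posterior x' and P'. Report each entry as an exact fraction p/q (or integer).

x' = [-461/221, -392/221]
P' = [1923/884 1837/884; 1837/884 1947/884]

x̄ = F·x = [2, -7]
P̄ = F·P·Fᵀ + Q = [21 -22; -22 33]
y = z − H·x̄ = [28]
S = H·P̄·Hᵀ + R = [884]
K = P̄·Hᵀ·S⁻¹ = [-129/884; 165/884]
x' = x̄ + K·y = [-461/221, -392/221]
P' = (I − K·H)·P̄ = [1923/884 1837/884; 1837/884 1947/884]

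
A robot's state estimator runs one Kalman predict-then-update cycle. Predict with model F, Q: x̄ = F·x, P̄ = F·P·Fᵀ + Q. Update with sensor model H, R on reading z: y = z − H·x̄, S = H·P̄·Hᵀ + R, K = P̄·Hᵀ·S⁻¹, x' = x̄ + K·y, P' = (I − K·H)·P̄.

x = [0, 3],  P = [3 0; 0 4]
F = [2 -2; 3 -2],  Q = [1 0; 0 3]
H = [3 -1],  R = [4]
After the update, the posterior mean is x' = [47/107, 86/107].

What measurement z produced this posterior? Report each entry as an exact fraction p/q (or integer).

z = [1]

x̄ = F·x = [-6, -6]
P̄ = F·P·Fᵀ + Q = [29 34; 34 46]
S = H·P̄·Hᵀ + R = [107]
K = P̄·Hᵀ·S⁻¹ = [53/107; 56/107]
x' − x̄ = [689/107, 728/107] = K·y
y = (KᵀK)⁻¹·Kᵀ·(x' − x̄) = [13]
z = y + H·x̄ = [13] + [-12] = [1]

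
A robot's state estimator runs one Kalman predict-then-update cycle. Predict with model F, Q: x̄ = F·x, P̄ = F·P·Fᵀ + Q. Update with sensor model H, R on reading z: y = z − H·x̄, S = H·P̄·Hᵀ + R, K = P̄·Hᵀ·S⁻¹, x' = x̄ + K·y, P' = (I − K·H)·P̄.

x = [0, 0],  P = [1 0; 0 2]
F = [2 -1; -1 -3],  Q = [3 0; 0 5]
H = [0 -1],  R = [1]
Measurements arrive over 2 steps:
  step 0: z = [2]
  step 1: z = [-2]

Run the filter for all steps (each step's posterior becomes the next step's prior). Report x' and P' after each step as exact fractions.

step 0: x̄ = F·x = [0, 0]
step 0: P̄ = F·P·Fᵀ + Q = [9 4; 4 24]
step 0: y = z − H·x̄ = [2]
step 0: S = H·P̄·Hᵀ + R = [25]
step 0: K = P̄·Hᵀ·S⁻¹ = [-4/25; -24/25]
step 0: x' = x̄ + K·y = [-8/25, -48/25]
step 0: P' = (I − K·H)·P̄ = [209/25 4/25; 4/25 24/25]
step 1: x̄ = F·x = [32/25, 152/25]
step 1: P̄ = F·P·Fᵀ + Q = [919/25 -366/25; -366/25 574/25]
step 1: y = z − H·x̄ = [102/25]
step 1: S = H·P̄·Hᵀ + R = [599/25]
step 1: K = P̄·Hᵀ·S⁻¹ = [366/599; -574/599]
step 1: x' = x̄ + K·y = [2260/599, 1300/599]
step 1: P' = (I − K·H)·P̄ = [16661/599 -366/599; -366/599 574/599]

step 0: x' = [-8/25, -48/25], P' = [209/25 4/25; 4/25 24/25]
step 1: x' = [2260/599, 1300/599], P' = [16661/599 -366/599; -366/599 574/599]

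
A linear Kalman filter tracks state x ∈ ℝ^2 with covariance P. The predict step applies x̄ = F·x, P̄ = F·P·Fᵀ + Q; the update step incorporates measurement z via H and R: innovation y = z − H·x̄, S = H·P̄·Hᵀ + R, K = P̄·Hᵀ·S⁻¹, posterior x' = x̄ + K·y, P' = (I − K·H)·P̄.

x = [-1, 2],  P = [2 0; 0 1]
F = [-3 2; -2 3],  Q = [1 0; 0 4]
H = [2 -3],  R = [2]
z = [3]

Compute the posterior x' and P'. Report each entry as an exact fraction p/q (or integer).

x' = [365/67, 185/67]
P' = [1477/67 990/67; 990/67 678/67]

x̄ = F·x = [7, 8]
P̄ = F·P·Fᵀ + Q = [23 18; 18 21]
y = z − H·x̄ = [13]
S = H·P̄·Hᵀ + R = [67]
K = P̄·Hᵀ·S⁻¹ = [-8/67; -27/67]
x' = x̄ + K·y = [365/67, 185/67]
P' = (I − K·H)·P̄ = [1477/67 990/67; 990/67 678/67]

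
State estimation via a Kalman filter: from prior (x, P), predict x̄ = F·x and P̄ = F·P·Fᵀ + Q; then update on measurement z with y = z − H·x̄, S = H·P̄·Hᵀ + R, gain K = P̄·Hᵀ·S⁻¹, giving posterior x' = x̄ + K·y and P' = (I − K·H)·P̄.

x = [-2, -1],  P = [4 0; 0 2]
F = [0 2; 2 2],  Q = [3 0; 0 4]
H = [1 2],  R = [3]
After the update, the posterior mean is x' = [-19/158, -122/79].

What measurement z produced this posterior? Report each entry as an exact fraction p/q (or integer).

x̄ = F·x = [-2, -6]
P̄ = F·P·Fᵀ + Q = [11 8; 8 28]
S = H·P̄·Hᵀ + R = [158]
K = P̄·Hᵀ·S⁻¹ = [27/158; 32/79]
x' − x̄ = [297/158, 352/79] = K·y
y = (KᵀK)⁻¹·Kᵀ·(x' − x̄) = [11]
z = y + H·x̄ = [11] + [-14] = [-3]

z = [-3]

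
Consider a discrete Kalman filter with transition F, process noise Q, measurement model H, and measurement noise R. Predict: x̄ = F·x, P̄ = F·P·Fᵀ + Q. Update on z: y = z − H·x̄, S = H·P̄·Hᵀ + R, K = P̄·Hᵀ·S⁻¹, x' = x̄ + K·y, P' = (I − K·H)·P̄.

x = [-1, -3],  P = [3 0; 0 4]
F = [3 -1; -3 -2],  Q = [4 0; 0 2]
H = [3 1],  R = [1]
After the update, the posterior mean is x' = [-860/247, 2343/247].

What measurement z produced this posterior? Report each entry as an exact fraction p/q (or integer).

z = [-1]

x̄ = F·x = [0, 9]
P̄ = F·P·Fᵀ + Q = [35 -19; -19 45]
S = H·P̄·Hᵀ + R = [247]
K = P̄·Hᵀ·S⁻¹ = [86/247; -12/247]
x' − x̄ = [-860/247, 120/247] = K·y
y = (KᵀK)⁻¹·Kᵀ·(x' − x̄) = [-10]
z = y + H·x̄ = [-10] + [9] = [-1]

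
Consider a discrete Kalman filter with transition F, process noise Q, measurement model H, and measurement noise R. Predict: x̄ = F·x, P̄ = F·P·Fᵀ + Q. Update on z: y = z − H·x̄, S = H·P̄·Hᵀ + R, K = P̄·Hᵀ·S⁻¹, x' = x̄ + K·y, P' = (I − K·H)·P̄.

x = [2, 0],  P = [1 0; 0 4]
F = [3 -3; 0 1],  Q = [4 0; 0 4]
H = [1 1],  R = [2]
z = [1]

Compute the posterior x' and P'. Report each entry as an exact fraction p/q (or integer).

x̄ = F·x = [6, 0]
P̄ = F·P·Fᵀ + Q = [49 -12; -12 8]
y = z − H·x̄ = [-5]
S = H·P̄·Hᵀ + R = [35]
K = P̄·Hᵀ·S⁻¹ = [37/35; -4/35]
x' = x̄ + K·y = [5/7, 4/7]
P' = (I − K·H)·P̄ = [346/35 -272/35; -272/35 264/35]

x' = [5/7, 4/7]
P' = [346/35 -272/35; -272/35 264/35]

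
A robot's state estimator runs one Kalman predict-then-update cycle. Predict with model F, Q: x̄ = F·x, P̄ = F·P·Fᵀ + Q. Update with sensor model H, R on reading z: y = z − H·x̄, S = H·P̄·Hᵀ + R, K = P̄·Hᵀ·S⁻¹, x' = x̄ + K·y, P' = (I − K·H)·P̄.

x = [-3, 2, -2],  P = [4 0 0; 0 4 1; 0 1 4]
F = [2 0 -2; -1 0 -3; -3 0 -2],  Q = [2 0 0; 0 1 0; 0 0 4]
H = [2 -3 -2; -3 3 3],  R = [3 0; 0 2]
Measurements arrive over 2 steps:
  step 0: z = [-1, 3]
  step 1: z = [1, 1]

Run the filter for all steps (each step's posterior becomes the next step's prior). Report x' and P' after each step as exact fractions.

step 0: x' = [-54418/42635, -27562/42635, 2943/8527], P' = [291686/42635 168494/42635 20128/8527; 168494/42635 138356/42635 2944/8527; 20128/8527 2944/8527 17560/8527]
step 1: x' = [-3247973590/1467995839, -2471960509/1467995839, -279175704/1467995839], P' = [7280122510/1467995839 3923691286/1467995839 2817455488/1467995839; 3923691286/1467995839 3488121226/1467995839 66291142/1467995839; 2817455488/1467995839 66291142/1467995839 2871470446/1467995839]

step 0: x̄ = F·x = [-2, 9, 13]
step 0: P̄ = F·P·Fᵀ + Q = [34 16 -8; 16 41 36; -8 36 56]
step 0: y = z − H·x̄ = [56, -69]
step 0: S = H·P̄·Hᵀ + R = [1036 -1305; -1305 1685]
step 0: K = P̄·Hᵀ·S⁻¹ = [-8226/8527 -33828/42635; -7168/8527 -23127/42635; -1232/8527 564/8527]
step 0: x' = x̄ + K·y = [-54418/42635, -27562/42635, 2943/8527]
step 0: P' = (I − K·H)·P̄ = [291686/42635 168494/42635 20128/8527; 168494/42635 138356/42635 2944/8527; 20128/8527 2944/8527 17560/8527]
step 1: x̄ = F·x = [-138266/42635, 10273/42635, 133824/42635]
step 1: P̄ = F·P·Fᵀ + Q = [798094/42635 -459132/42635 -1197636/42635; -459132/42635 1728361/42635 2508898/42635; -1197636/42635 2508898/42635 4354594/42635]
step 1: y = z − H·x̄ = [617634/42635, -804454/42635]
step 1: S = H·P̄·Hᵀ + R = [81491354/42635 -105363459/42635; -105363459/42635 136996699/42635]
step 1: K = P̄·Hᵀ·S⁻¹ = [-948579938/1467995839 -808463604/1467995839; -916521130/1467995839 -553918377/1467995839; -102301114/1467995839 180459150/1467995839]
step 1: x' = x̄ + K·y = [-3247973590/1467995839, -2471960509/1467995839, -279175704/1467995839]
step 1: P' = (I − K·H)·P̄ = [7280122510/1467995839 3923691286/1467995839 2817455488/1467995839; 3923691286/1467995839 3488121226/1467995839 66291142/1467995839; 2817455488/1467995839 66291142/1467995839 2871470446/1467995839]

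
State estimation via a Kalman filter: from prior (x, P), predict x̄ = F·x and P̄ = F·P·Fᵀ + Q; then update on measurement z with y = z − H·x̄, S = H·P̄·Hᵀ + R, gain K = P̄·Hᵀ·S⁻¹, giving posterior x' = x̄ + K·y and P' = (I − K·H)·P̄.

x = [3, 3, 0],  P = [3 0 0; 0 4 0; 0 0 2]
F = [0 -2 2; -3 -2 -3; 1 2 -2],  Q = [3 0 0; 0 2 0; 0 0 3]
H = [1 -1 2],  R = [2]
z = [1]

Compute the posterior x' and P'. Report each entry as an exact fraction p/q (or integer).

x̄ = F·x = [-6, -15, 9]
P̄ = F·P·Fᵀ + Q = [27 4 -24; 4 63 -13; -24 -13 30]
y = z − H·x̄ = [-26]
S = H·P̄·Hᵀ + R = [160]
K = P̄·Hᵀ·S⁻¹ = [-5/32; -17/32; 49/160]
x' = x̄ + K·y = [-31/16, -19/16, 83/80]
P' = (I − K·H)·P̄ = [739/32 -297/32 -523/32; -297/32 571/32 417/32; -523/32 417/32 2399/160]

x' = [-31/16, -19/16, 83/80]
P' = [739/32 -297/32 -523/32; -297/32 571/32 417/32; -523/32 417/32 2399/160]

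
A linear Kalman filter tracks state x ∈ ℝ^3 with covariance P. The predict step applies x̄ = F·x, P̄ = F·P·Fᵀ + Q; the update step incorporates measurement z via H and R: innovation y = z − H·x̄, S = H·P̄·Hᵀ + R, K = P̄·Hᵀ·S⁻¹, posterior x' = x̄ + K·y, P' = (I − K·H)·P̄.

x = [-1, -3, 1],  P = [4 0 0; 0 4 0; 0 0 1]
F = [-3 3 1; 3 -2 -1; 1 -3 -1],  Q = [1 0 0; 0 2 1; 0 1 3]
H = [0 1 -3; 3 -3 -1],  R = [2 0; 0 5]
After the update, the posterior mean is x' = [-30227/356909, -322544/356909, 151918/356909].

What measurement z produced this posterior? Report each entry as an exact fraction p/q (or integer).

x̄ = F·x = [-5, 2, 7]
P̄ = F·P·Fᵀ + Q = [74 -61 -49; -61 55 38; -49 38 44]
S = H·P̄·Hᵀ + R = [225 529; 529 2830]
K = P̄·Hᵀ·S⁻¹ = [3214/356909 56656/356909; 37224/356909 -55639/356909; -104675/356909 -18899/356909]
x' − x̄ = [1754318/356909, -1036362/356909, -2346445/356909] = K·y
y = (KᵀK)⁻¹·Kᵀ·(x' − x̄) = [17, 30]
z = y + H·x̄ = [17, 30] + [-19, -28] = [-2, 2]

z = [-2, 2]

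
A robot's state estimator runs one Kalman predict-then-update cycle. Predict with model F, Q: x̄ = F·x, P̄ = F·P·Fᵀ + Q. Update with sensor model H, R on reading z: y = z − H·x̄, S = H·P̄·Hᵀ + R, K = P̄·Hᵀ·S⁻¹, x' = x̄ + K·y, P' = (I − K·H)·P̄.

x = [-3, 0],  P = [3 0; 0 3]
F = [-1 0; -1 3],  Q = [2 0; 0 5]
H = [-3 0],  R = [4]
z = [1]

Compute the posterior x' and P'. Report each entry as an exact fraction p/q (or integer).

x' = [-3/49, 57/49]
P' = [20/49 12/49; 12/49 1634/49]

x̄ = F·x = [3, 3]
P̄ = F·P·Fᵀ + Q = [5 3; 3 35]
y = z − H·x̄ = [10]
S = H·P̄·Hᵀ + R = [49]
K = P̄·Hᵀ·S⁻¹ = [-15/49; -9/49]
x' = x̄ + K·y = [-3/49, 57/49]
P' = (I − K·H)·P̄ = [20/49 12/49; 12/49 1634/49]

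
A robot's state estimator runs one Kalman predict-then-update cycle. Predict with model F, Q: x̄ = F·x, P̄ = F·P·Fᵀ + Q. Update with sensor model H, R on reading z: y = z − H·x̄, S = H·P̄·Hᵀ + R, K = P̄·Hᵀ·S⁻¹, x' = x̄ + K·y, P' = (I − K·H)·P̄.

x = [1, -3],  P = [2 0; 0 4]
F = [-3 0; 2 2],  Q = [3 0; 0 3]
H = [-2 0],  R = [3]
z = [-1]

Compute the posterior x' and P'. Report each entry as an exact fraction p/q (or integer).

x̄ = F·x = [-3, -4]
P̄ = F·P·Fᵀ + Q = [21 -12; -12 27]
y = z − H·x̄ = [-7]
S = H·P̄·Hᵀ + R = [87]
K = P̄·Hᵀ·S⁻¹ = [-14/29; 8/29]
x' = x̄ + K·y = [11/29, -172/29]
P' = (I − K·H)·P̄ = [21/29 -12/29; -12/29 591/29]

x' = [11/29, -172/29]
P' = [21/29 -12/29; -12/29 591/29]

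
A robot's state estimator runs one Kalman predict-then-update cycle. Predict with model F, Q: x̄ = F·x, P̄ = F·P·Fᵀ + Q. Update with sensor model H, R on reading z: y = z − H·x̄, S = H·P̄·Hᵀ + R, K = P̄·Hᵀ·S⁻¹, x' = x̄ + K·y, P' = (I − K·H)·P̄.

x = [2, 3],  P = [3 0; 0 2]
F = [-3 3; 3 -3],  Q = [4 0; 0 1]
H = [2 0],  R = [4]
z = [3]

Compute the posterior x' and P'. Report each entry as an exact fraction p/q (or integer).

x̄ = F·x = [3, -3]
P̄ = F·P·Fᵀ + Q = [49 -45; -45 46]
y = z − H·x̄ = [-3]
S = H·P̄·Hᵀ + R = [200]
K = P̄·Hᵀ·S⁻¹ = [49/100; -9/20]
x' = x̄ + K·y = [153/100, -33/20]
P' = (I − K·H)·P̄ = [49/50 -9/10; -9/10 11/2]

x' = [153/100, -33/20]
P' = [49/50 -9/10; -9/10 11/2]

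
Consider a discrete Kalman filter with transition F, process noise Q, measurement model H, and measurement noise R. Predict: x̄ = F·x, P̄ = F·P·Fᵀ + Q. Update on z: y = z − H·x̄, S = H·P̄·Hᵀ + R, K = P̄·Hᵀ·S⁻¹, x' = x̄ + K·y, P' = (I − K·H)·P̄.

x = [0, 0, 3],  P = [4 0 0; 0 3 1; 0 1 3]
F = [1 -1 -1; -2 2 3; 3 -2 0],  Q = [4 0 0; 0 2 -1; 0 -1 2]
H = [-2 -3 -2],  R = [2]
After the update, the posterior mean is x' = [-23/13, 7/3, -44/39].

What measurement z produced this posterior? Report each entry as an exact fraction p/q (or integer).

x̄ = F·x = [-3, 9, 0]
P̄ = F·P·Fᵀ + Q = [16 -28 20; -28 69 -43; 20 -43 50]
S = H·P̄·Hᵀ + R = [195]
K = P̄·Hᵀ·S⁻¹ = [4/65; -1/3; -11/195]
x' − x̄ = [16/13, -20/3, -44/39] = K·y
y = (KᵀK)⁻¹·Kᵀ·(x' − x̄) = [20]
z = y + H·x̄ = [20] + [-21] = [-1]

z = [-1]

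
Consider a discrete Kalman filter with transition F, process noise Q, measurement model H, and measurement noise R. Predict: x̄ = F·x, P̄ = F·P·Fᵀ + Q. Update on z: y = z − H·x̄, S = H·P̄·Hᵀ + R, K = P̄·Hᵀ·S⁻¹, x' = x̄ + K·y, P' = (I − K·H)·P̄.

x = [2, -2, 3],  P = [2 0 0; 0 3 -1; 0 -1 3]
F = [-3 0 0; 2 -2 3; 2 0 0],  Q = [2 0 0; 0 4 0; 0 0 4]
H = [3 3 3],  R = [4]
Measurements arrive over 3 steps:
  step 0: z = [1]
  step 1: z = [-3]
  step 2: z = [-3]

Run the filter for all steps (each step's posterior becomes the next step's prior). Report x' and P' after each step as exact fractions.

step 0: x' = [-2898/571, 1919/571, 1228/571], P' = [11276/571 -4728/571 -6564/571; -4728/571 4644/571 320/571; -6564/571 320/571 6276/571]
step 1: x' = [107433/7115, -1910324/305945, -3020202/305945], P' = [1278064/7115 -436704/7115 -841452/7115; -436704/7115 7958472/305945 10950496/305945; -841452/7115 10950496/305945 25240668/305945]
step 2: x' = [-8695856115/196940689, 2693503772/196940689, 5804782866/196940689], P' = [283877108096/196940689 -93621728208/196940689 -190157952036/196940689; -93621728208/196940689 31876975176/196940689 61796270912/196940689; -190157952036/196940689 61796270912/196940689 128299992636/196940689]

step 0: x̄ = F·x = [-6, 17, 4]
step 0: P̄ = F·P·Fᵀ + Q = [20 -12 -12; -12 63 8; -12 8 12]
step 0: y = z − H·x̄ = [-44]
step 0: S = H·P̄·Hᵀ + R = [571]
step 0: K = P̄·Hᵀ·S⁻¹ = [-12/571; 177/571; 24/571]
step 0: x' = x̄ + K·y = [-2898/571, 1919/571, 1228/571]
step 0: P' = (I − K·H)·P̄ = [11276/571 -4728/571 -6564/571; -4728/571 4644/571 320/571; -6564/571 320/571 6276/571]
step 1: x̄ = F·x = [8694/571, -5950/571, -5796/571]
step 1: P̄ = F·P·Fᵀ + Q = [102626/571 -36948/571 -67656/571; -36948/571 77664/571 24632/571; -67656/571 24632/571 47388/571]
step 1: y = z − H·x̄ = [7443/571]
step 1: S = H·P̄·Hᵀ + R = [611890/571]
step 1: K = P̄·Hᵀ·S⁻¹ = [-69/7115; 98022/305945; 6546/305945]
step 1: x' = x̄ + K·y = [107433/7115, -1910324/305945, -3020202/305945]
step 1: P' = (I − K·H)·P̄ = [1278064/7115 -436704/7115 -841452/7115; -436704/7115 7958472/305945 10950496/305945; -841452/7115 10950496/305945 25240668/305945]
step 2: x̄ = F·x = [-322299/7115, 799856/61189, 214866/7115]
step 2: P̄ = F·P·Fᵀ + Q = [11516806/7115 -543108/1423 -7668384/7115; -543108/1423 12936336/61189 362072/1423; -7668384/7115 362072/1423 5140716/7115]
step 2: y = z − H·x̄ = [943182/305945]
step 2: S = H·P̄·Hᵀ + R = [393881378/305945]
step 2: K = P̄·Hᵀ·S⁻¹ = [73070889/196940689; 38638410/196940689; -46266366/196940689]
step 2: x' = x̄ + K·y = [-8695856115/196940689, 2693503772/196940689, 5804782866/196940689]
step 2: P' = (I − K·H)·P̄ = [283877108096/196940689 -93621728208/196940689 -190157952036/196940689; -93621728208/196940689 31876975176/196940689 61796270912/196940689; -190157952036/196940689 61796270912/196940689 128299992636/196940689]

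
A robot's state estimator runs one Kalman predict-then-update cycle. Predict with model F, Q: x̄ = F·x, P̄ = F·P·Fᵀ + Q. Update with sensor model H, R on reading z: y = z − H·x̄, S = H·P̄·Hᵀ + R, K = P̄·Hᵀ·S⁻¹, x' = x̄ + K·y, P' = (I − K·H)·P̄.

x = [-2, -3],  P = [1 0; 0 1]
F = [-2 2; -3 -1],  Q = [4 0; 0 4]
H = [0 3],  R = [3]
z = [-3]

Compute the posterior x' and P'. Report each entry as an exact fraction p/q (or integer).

x̄ = F·x = [-2, 9]
P̄ = F·P·Fᵀ + Q = [12 4; 4 14]
y = z − H·x̄ = [-30]
S = H·P̄·Hᵀ + R = [129]
K = P̄·Hᵀ·S⁻¹ = [4/43; 14/43]
x' = x̄ + K·y = [-206/43, -33/43]
P' = (I − K·H)·P̄ = [468/43 4/43; 4/43 14/43]

x' = [-206/43, -33/43]
P' = [468/43 4/43; 4/43 14/43]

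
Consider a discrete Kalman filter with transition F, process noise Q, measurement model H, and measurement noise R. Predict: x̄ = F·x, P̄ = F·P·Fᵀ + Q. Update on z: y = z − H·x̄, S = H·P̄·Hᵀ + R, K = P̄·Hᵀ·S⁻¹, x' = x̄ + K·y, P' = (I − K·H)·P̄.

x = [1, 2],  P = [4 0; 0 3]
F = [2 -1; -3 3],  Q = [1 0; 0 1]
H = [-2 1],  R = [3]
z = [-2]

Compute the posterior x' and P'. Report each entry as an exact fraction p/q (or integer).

x' = [365/279, 187/279]
P' = [251/279 283/279; 283/279 956/279]

x̄ = F·x = [0, 3]
P̄ = F·P·Fᵀ + Q = [20 -33; -33 64]
y = z − H·x̄ = [-5]
S = H·P̄·Hᵀ + R = [279]
K = P̄·Hᵀ·S⁻¹ = [-73/279; 130/279]
x' = x̄ + K·y = [365/279, 187/279]
P' = (I − K·H)·P̄ = [251/279 283/279; 283/279 956/279]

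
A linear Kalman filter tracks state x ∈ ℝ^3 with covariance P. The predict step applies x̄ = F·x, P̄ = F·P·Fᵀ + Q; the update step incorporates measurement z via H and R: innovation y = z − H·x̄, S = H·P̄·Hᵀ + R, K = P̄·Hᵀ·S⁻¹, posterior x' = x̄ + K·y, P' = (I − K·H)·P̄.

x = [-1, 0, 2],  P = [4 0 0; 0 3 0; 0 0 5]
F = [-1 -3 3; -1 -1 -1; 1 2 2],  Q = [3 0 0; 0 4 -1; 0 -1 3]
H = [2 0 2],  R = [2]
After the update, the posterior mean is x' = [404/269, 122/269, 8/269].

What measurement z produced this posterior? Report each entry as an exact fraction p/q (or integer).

z = [3]

x̄ = F·x = [7, -1, 3]
P̄ = F·P·Fᵀ + Q = [79 -2 8; -2 16 -21; 8 -21 39]
S = H·P̄·Hᵀ + R = [538]
K = P̄·Hᵀ·S⁻¹ = [87/269; -23/269; 47/269]
x' − x̄ = [-1479/269, 391/269, -799/269] = K·y
y = (KᵀK)⁻¹·Kᵀ·(x' − x̄) = [-17]
z = y + H·x̄ = [-17] + [20] = [3]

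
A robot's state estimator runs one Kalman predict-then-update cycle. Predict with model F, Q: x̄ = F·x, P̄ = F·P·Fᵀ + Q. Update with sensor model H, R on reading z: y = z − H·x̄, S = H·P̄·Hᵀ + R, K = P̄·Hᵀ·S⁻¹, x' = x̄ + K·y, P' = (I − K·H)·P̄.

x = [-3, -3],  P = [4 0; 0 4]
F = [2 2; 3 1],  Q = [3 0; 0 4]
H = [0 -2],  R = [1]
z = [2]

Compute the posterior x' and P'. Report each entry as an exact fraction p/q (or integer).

x̄ = F·x = [-12, -12]
P̄ = F·P·Fᵀ + Q = [35 32; 32 44]
y = z − H·x̄ = [-22]
S = H·P̄·Hᵀ + R = [177]
K = P̄·Hᵀ·S⁻¹ = [-64/177; -88/177]
x' = x̄ + K·y = [-716/177, -188/177]
P' = (I − K·H)·P̄ = [2099/177 32/177; 32/177 44/177]

x' = [-716/177, -188/177]
P' = [2099/177 32/177; 32/177 44/177]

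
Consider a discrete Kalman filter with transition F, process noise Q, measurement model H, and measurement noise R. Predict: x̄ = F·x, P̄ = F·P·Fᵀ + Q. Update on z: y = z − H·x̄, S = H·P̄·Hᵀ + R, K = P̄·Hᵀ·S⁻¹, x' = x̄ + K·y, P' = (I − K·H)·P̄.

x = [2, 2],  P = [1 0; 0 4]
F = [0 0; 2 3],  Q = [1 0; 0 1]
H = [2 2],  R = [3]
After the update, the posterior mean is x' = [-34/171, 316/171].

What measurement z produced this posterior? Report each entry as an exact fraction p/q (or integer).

x̄ = F·x = [0, 10]
P̄ = F·P·Fᵀ + Q = [1 0; 0 41]
S = H·P̄·Hᵀ + R = [171]
K = P̄·Hᵀ·S⁻¹ = [2/171; 82/171]
x' − x̄ = [-34/171, -1394/171] = K·y
y = (KᵀK)⁻¹·Kᵀ·(x' − x̄) = [-17]
z = y + H·x̄ = [-17] + [20] = [3]

z = [3]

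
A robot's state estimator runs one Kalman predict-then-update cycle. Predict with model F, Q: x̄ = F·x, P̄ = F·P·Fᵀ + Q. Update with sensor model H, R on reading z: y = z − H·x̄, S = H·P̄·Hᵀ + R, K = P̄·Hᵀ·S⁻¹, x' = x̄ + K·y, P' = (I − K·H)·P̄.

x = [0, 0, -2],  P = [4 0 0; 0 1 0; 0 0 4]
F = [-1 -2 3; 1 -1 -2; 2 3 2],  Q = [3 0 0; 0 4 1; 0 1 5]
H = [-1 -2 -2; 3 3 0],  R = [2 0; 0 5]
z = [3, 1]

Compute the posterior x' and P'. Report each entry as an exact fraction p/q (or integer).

x̄ = F·x = [-6, 4, -4]
P̄ = F·P·Fᵀ + Q = [47 -26 10; -26 25 -10; 10 -10 46]
y = z − H·x̄ = [-3, 7]
S = H·P̄·Hᵀ + R = [189 -57; -57 185]
K = P̄·Hᵀ·S⁻¹ = [68/2643 307/881; -911/31716 -265/10572; -7585/15858 -779/5286]
x' = x̄ + K·y = [-3205/881, 10336/2643, -9506/2643]
P' = (I − K·H)·P̄ = [22406/881 -65683/2643 32006/2643; -65683/2643 786871/31716 -195931/15858; 32006/2643 -195931/15858 53749/7929]

x' = [-3205/881, 10336/2643, -9506/2643]
P' = [22406/881 -65683/2643 32006/2643; -65683/2643 786871/31716 -195931/15858; 32006/2643 -195931/15858 53749/7929]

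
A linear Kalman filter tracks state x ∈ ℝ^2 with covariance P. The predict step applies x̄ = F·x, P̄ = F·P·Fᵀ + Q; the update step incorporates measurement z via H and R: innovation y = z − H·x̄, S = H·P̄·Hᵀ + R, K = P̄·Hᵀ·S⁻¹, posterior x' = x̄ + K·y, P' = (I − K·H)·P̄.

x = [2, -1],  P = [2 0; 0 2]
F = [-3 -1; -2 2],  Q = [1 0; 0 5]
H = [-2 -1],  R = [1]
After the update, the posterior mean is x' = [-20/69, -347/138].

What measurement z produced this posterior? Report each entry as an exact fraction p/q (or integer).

x̄ = F·x = [-5, -6]
P̄ = F·P·Fᵀ + Q = [21 8; 8 21]
S = H·P̄·Hᵀ + R = [138]
K = P̄·Hᵀ·S⁻¹ = [-25/69; -37/138]
x' − x̄ = [325/69, 481/138] = K·y
y = (KᵀK)⁻¹·Kᵀ·(x' − x̄) = [-13]
z = y + H·x̄ = [-13] + [16] = [3]

z = [3]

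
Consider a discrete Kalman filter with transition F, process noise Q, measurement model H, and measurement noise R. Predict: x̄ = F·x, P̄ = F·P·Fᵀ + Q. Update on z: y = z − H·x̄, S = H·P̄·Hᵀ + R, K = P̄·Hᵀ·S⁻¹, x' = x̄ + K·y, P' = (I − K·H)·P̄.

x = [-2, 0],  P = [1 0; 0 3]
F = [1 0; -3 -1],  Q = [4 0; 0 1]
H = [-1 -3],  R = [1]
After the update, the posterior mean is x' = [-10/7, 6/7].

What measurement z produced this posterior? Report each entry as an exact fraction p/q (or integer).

x̄ = F·x = [-2, 6]
P̄ = F·P·Fᵀ + Q = [5 -3; -3 13]
S = H·P̄·Hᵀ + R = [105]
K = P̄·Hᵀ·S⁻¹ = [4/105; -12/35]
x' − x̄ = [4/7, -36/7] = K·y
y = (KᵀK)⁻¹·Kᵀ·(x' − x̄) = [15]
z = y + H·x̄ = [15] + [-16] = [-1]

z = [-1]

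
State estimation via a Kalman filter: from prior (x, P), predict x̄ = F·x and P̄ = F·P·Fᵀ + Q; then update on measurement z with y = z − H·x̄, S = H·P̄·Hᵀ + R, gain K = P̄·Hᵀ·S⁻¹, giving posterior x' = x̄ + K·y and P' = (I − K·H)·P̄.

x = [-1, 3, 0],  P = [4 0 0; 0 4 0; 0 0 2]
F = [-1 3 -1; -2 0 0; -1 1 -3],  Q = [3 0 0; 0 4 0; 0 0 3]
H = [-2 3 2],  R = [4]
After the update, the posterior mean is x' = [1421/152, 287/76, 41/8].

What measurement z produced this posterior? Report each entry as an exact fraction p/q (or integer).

x̄ = F·x = [10, 2, 4]
P̄ = F·P·Fᵀ + Q = [45 8 22; 8 20 8; 22 8 29]
S = H·P̄·Hᵀ + R = [304]
K = P̄·Hᵀ·S⁻¹ = [-11/152; 15/76; 1/8]
x' − x̄ = [-99/152, 135/76, 9/8] = K·y
y = (KᵀK)⁻¹·Kᵀ·(x' − x̄) = [9]
z = y + H·x̄ = [9] + [-6] = [3]

z = [3]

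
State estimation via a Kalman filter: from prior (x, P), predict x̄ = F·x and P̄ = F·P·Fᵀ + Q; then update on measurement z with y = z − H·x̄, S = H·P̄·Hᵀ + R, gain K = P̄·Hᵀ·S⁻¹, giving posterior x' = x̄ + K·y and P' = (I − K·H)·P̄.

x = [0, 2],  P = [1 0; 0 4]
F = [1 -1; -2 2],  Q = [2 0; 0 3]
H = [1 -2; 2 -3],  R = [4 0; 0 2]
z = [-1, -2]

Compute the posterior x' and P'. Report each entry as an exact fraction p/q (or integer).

x̄ = F·x = [-2, 4]
P̄ = F·P·Fᵀ + Q = [7 -10; -10 23]
y = z − H·x̄ = [9, 14]
S = H·P̄·Hᵀ + R = [143 222; 222 357]
K = P̄·Hᵀ·S⁻¹ = [-43/589 298/1767; -78/589 -295/1767]
x' = x̄ + K·y = [-523/1767, 832/1767]
P' = (I − K·H)·P̄ = [2740/1767 1628/1767; 1628/1767 1282/1767]

x' = [-523/1767, 832/1767]
P' = [2740/1767 1628/1767; 1628/1767 1282/1767]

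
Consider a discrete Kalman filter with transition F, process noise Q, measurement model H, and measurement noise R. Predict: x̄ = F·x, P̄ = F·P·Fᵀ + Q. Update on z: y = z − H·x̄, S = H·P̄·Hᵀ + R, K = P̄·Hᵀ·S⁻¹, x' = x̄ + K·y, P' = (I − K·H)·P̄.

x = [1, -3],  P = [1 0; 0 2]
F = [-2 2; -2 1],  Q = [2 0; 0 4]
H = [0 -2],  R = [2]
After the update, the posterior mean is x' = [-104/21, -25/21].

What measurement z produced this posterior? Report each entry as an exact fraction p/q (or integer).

z = [2]

x̄ = F·x = [-8, -5]
P̄ = F·P·Fᵀ + Q = [14 8; 8 10]
S = H·P̄·Hᵀ + R = [42]
K = P̄·Hᵀ·S⁻¹ = [-8/21; -10/21]
x' − x̄ = [64/21, 80/21] = K·y
y = (KᵀK)⁻¹·Kᵀ·(x' − x̄) = [-8]
z = y + H·x̄ = [-8] + [10] = [2]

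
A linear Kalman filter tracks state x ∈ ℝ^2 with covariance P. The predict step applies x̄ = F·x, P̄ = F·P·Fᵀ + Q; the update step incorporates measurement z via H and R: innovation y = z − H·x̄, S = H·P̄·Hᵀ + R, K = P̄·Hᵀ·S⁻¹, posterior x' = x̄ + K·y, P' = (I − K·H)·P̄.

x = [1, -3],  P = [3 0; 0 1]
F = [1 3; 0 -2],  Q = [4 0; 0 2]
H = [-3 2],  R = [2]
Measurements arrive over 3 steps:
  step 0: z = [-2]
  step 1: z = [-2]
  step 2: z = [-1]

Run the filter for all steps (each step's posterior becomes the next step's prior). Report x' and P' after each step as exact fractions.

step 0: x' = [172/121, 156/121], P' = [136/121 174/121; 174/121 276/121]
step 1: x' = [20708/33503, -3592/33503], P' = [30052/33503 36852/33503; 36852/33503 59630/33503]
step 2: x' = [23813/55502, 534424/3690883], P' = [24891/27751 30516/27751; 30516/27751 6564318/3690883]

step 0: x̄ = F·x = [-8, 6]
step 0: P̄ = F·P·Fᵀ + Q = [16 -6; -6 6]
step 0: y = z − H·x̄ = [-38]
step 0: S = H·P̄·Hᵀ + R = [242]
step 0: K = P̄·Hᵀ·S⁻¹ = [-30/121; 15/121]
step 0: x' = x̄ + K·y = [172/121, 156/121]
step 0: P' = (I − K·H)·P̄ = [136/121 174/121; 174/121 276/121]
step 1: x̄ = F·x = [640/121, -312/121]
step 1: P̄ = F·P·Fᵀ + Q = [4148/121 -2004/121; -2004/121 1346/121]
step 1: y = z − H·x̄ = [2302/121]
step 1: S = H·P̄·Hᵀ + R = [67006/121]
step 1: K = P̄·Hᵀ·S⁻¹ = [-8226/33503; 4352/33503]
step 1: x' = x̄ + K·y = [20708/33503, -3592/33503]
step 1: P' = (I − K·H)·P̄ = [30052/33503 36852/33503; 36852/33503 59630/33503]
step 2: x̄ = F·x = [9932/33503, 7184/33503]
step 2: P̄ = F·P·Fᵀ + Q = [921846/33503 -431484/33503; -431484/33503 305526/33503]
step 2: y = z − H·x̄ = [-18075/33503]
step 2: S = H·P̄·Hᵀ + R = [14763532/33503]
step 2: K = P̄·Hᵀ·S⁻¹ = [-13641/55502; 476376/3690883]
step 2: x' = x̄ + K·y = [23813/55502, 534424/3690883]
step 2: P' = (I − K·H)·P̄ = [24891/27751 30516/27751; 30516/27751 6564318/3690883]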